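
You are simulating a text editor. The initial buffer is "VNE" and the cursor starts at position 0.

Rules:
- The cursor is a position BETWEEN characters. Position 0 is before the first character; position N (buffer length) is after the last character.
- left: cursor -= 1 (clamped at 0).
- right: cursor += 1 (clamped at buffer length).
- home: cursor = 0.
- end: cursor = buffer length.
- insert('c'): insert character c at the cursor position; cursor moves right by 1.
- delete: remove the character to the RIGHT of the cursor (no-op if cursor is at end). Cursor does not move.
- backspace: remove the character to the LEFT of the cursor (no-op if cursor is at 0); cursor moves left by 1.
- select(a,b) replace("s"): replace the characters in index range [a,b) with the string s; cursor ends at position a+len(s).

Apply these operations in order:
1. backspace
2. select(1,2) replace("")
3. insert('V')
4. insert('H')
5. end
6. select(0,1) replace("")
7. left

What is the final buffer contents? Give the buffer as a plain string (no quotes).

Answer: VHE

Derivation:
After op 1 (backspace): buf='VNE' cursor=0
After op 2 (select(1,2) replace("")): buf='VE' cursor=1
After op 3 (insert('V')): buf='VVE' cursor=2
After op 4 (insert('H')): buf='VVHE' cursor=3
After op 5 (end): buf='VVHE' cursor=4
After op 6 (select(0,1) replace("")): buf='VHE' cursor=0
After op 7 (left): buf='VHE' cursor=0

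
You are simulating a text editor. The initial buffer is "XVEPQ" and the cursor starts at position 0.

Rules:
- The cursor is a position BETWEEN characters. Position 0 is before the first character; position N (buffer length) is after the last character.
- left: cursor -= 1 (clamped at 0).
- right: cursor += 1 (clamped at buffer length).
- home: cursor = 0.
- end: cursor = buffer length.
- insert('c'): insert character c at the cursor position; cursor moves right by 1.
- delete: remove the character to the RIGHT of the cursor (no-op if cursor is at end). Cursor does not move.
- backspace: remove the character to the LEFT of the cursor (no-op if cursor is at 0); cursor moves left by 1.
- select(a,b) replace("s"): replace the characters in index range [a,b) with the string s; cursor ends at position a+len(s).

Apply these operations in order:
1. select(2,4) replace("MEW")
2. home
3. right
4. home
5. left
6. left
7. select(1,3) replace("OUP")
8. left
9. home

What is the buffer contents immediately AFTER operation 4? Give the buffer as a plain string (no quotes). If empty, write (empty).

Answer: XVMEWQ

Derivation:
After op 1 (select(2,4) replace("MEW")): buf='XVMEWQ' cursor=5
After op 2 (home): buf='XVMEWQ' cursor=0
After op 3 (right): buf='XVMEWQ' cursor=1
After op 4 (home): buf='XVMEWQ' cursor=0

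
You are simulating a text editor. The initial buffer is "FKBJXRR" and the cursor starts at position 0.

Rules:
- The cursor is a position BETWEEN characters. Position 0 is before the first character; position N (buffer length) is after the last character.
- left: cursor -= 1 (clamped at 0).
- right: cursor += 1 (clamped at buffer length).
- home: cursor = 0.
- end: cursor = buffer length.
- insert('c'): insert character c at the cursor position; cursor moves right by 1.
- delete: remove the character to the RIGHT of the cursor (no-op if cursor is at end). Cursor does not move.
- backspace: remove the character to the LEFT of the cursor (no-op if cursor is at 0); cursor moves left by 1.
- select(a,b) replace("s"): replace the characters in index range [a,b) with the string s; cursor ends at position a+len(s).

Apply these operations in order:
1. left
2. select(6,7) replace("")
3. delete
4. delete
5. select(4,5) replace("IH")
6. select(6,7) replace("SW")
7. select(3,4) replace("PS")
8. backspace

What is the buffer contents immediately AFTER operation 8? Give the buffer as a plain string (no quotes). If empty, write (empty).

After op 1 (left): buf='FKBJXRR' cursor=0
After op 2 (select(6,7) replace("")): buf='FKBJXR' cursor=6
After op 3 (delete): buf='FKBJXR' cursor=6
After op 4 (delete): buf='FKBJXR' cursor=6
After op 5 (select(4,5) replace("IH")): buf='FKBJIHR' cursor=6
After op 6 (select(6,7) replace("SW")): buf='FKBJIHSW' cursor=8
After op 7 (select(3,4) replace("PS")): buf='FKBPSIHSW' cursor=5
After op 8 (backspace): buf='FKBPIHSW' cursor=4

Answer: FKBPIHSW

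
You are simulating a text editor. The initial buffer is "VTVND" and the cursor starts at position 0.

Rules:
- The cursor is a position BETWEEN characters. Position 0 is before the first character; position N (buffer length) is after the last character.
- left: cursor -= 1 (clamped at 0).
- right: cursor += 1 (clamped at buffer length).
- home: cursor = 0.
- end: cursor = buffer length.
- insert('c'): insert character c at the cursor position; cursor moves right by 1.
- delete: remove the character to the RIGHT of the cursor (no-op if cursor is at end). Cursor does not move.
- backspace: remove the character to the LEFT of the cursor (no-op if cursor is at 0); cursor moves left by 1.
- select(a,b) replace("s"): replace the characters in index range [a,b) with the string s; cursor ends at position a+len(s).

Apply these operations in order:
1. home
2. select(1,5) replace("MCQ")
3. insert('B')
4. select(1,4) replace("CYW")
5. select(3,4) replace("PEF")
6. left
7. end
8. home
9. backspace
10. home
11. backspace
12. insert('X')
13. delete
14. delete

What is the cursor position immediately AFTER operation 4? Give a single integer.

Answer: 4

Derivation:
After op 1 (home): buf='VTVND' cursor=0
After op 2 (select(1,5) replace("MCQ")): buf='VMCQ' cursor=4
After op 3 (insert('B')): buf='VMCQB' cursor=5
After op 4 (select(1,4) replace("CYW")): buf='VCYWB' cursor=4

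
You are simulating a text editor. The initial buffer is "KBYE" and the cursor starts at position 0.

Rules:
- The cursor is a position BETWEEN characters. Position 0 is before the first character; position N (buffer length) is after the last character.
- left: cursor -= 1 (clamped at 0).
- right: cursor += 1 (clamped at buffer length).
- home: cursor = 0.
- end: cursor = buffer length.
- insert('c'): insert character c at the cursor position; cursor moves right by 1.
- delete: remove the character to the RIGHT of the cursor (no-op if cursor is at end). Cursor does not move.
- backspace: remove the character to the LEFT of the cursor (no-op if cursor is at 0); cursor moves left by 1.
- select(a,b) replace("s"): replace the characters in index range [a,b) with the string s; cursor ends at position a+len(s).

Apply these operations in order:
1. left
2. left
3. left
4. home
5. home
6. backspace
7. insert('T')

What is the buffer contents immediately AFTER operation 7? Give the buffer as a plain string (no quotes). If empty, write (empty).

After op 1 (left): buf='KBYE' cursor=0
After op 2 (left): buf='KBYE' cursor=0
After op 3 (left): buf='KBYE' cursor=0
After op 4 (home): buf='KBYE' cursor=0
After op 5 (home): buf='KBYE' cursor=0
After op 6 (backspace): buf='KBYE' cursor=0
After op 7 (insert('T')): buf='TKBYE' cursor=1

Answer: TKBYE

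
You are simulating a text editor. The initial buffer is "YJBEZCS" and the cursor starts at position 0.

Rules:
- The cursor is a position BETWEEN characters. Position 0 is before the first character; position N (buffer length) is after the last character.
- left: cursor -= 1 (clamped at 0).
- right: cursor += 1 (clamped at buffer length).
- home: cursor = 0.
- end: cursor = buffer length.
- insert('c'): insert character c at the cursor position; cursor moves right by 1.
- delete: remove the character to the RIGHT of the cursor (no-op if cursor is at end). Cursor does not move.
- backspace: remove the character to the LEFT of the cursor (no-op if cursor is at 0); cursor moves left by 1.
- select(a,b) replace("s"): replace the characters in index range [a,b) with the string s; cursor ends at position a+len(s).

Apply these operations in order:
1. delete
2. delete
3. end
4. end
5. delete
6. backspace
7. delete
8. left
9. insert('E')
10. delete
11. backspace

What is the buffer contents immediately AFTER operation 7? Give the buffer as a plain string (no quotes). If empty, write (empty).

After op 1 (delete): buf='JBEZCS' cursor=0
After op 2 (delete): buf='BEZCS' cursor=0
After op 3 (end): buf='BEZCS' cursor=5
After op 4 (end): buf='BEZCS' cursor=5
After op 5 (delete): buf='BEZCS' cursor=5
After op 6 (backspace): buf='BEZC' cursor=4
After op 7 (delete): buf='BEZC' cursor=4

Answer: BEZC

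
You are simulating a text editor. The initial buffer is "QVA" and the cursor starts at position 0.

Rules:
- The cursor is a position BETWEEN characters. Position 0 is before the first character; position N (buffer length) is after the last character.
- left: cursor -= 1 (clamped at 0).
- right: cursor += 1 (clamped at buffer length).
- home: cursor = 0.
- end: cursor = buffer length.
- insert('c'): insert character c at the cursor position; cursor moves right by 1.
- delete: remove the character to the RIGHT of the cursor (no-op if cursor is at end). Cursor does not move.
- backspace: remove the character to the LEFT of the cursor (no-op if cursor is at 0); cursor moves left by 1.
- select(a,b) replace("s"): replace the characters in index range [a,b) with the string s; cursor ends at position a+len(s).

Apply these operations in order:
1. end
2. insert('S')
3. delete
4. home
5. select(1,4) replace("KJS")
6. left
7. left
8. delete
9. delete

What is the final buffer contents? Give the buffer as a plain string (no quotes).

After op 1 (end): buf='QVA' cursor=3
After op 2 (insert('S')): buf='QVAS' cursor=4
After op 3 (delete): buf='QVAS' cursor=4
After op 4 (home): buf='QVAS' cursor=0
After op 5 (select(1,4) replace("KJS")): buf='QKJS' cursor=4
After op 6 (left): buf='QKJS' cursor=3
After op 7 (left): buf='QKJS' cursor=2
After op 8 (delete): buf='QKS' cursor=2
After op 9 (delete): buf='QK' cursor=2

Answer: QK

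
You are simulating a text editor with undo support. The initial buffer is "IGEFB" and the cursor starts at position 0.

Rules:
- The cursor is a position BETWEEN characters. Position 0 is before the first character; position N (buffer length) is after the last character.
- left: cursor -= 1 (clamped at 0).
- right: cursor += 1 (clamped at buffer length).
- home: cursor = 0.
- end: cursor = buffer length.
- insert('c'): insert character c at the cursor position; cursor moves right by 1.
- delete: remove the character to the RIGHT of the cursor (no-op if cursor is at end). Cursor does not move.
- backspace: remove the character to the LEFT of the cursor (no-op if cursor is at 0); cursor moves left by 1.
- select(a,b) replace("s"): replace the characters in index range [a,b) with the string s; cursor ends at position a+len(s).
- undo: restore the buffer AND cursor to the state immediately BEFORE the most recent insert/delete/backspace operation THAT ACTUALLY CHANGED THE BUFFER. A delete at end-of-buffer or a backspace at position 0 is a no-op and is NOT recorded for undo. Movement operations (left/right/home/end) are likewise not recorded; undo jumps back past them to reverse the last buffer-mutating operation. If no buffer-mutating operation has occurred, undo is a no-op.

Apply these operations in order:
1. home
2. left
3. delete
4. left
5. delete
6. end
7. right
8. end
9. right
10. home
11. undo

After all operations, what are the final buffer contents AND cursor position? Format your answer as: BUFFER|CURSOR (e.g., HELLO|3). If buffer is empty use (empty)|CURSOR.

After op 1 (home): buf='IGEFB' cursor=0
After op 2 (left): buf='IGEFB' cursor=0
After op 3 (delete): buf='GEFB' cursor=0
After op 4 (left): buf='GEFB' cursor=0
After op 5 (delete): buf='EFB' cursor=0
After op 6 (end): buf='EFB' cursor=3
After op 7 (right): buf='EFB' cursor=3
After op 8 (end): buf='EFB' cursor=3
After op 9 (right): buf='EFB' cursor=3
After op 10 (home): buf='EFB' cursor=0
After op 11 (undo): buf='GEFB' cursor=0

Answer: GEFB|0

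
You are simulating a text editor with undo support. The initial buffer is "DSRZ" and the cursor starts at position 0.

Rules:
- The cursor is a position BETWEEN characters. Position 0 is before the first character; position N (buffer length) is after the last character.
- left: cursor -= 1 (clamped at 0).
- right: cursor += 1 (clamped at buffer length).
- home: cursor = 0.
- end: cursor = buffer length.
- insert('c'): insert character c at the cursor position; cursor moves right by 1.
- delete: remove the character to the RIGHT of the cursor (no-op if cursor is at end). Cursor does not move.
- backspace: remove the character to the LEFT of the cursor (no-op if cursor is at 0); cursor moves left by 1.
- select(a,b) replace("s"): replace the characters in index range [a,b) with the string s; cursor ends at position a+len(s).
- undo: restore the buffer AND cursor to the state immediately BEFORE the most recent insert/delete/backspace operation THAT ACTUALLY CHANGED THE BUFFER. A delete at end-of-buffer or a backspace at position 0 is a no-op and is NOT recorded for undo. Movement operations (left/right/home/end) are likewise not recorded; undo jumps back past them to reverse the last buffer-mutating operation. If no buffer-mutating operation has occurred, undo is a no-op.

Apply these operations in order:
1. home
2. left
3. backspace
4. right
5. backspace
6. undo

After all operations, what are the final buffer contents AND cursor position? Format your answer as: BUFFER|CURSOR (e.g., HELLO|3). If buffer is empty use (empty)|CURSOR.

Answer: DSRZ|1

Derivation:
After op 1 (home): buf='DSRZ' cursor=0
After op 2 (left): buf='DSRZ' cursor=0
After op 3 (backspace): buf='DSRZ' cursor=0
After op 4 (right): buf='DSRZ' cursor=1
After op 5 (backspace): buf='SRZ' cursor=0
After op 6 (undo): buf='DSRZ' cursor=1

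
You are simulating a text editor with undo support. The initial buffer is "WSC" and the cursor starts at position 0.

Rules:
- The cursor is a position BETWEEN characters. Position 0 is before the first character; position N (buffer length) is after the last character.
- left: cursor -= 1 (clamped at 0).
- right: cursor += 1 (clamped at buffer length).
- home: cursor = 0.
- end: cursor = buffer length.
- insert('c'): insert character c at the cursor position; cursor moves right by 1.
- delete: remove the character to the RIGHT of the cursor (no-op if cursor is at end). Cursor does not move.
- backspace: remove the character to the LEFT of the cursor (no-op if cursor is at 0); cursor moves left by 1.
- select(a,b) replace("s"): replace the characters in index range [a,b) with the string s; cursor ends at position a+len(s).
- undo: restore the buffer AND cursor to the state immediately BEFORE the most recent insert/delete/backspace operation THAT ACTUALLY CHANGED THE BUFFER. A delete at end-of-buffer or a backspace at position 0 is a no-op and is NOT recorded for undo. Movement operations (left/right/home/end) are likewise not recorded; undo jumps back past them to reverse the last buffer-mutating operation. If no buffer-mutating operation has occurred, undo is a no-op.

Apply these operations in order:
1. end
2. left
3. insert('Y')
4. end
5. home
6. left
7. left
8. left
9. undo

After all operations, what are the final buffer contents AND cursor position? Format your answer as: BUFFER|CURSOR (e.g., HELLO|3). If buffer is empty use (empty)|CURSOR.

After op 1 (end): buf='WSC' cursor=3
After op 2 (left): buf='WSC' cursor=2
After op 3 (insert('Y')): buf='WSYC' cursor=3
After op 4 (end): buf='WSYC' cursor=4
After op 5 (home): buf='WSYC' cursor=0
After op 6 (left): buf='WSYC' cursor=0
After op 7 (left): buf='WSYC' cursor=0
After op 8 (left): buf='WSYC' cursor=0
After op 9 (undo): buf='WSC' cursor=2

Answer: WSC|2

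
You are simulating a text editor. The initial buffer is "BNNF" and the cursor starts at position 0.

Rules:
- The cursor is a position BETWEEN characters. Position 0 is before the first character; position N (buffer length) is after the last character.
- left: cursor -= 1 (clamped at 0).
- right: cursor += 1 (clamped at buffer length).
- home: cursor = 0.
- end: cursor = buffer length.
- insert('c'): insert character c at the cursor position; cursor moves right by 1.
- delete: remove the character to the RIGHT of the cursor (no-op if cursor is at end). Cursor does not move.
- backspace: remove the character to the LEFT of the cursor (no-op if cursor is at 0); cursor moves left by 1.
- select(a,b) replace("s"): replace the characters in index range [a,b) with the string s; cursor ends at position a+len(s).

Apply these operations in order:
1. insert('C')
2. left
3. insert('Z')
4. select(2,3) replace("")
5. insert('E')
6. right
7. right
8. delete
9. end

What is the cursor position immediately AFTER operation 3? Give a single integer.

Answer: 1

Derivation:
After op 1 (insert('C')): buf='CBNNF' cursor=1
After op 2 (left): buf='CBNNF' cursor=0
After op 3 (insert('Z')): buf='ZCBNNF' cursor=1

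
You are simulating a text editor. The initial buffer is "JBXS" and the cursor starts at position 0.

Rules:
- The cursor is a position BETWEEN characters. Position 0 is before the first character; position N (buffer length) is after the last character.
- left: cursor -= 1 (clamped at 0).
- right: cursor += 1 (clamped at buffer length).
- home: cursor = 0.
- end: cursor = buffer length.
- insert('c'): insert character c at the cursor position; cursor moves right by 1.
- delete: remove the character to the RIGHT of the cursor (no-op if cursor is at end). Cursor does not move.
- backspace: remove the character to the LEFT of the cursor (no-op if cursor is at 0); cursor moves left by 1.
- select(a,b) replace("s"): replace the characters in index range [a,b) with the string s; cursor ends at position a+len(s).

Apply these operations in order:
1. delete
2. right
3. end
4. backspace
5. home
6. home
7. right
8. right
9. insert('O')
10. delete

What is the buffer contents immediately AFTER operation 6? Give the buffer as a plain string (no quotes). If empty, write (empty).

After op 1 (delete): buf='BXS' cursor=0
After op 2 (right): buf='BXS' cursor=1
After op 3 (end): buf='BXS' cursor=3
After op 4 (backspace): buf='BX' cursor=2
After op 5 (home): buf='BX' cursor=0
After op 6 (home): buf='BX' cursor=0

Answer: BX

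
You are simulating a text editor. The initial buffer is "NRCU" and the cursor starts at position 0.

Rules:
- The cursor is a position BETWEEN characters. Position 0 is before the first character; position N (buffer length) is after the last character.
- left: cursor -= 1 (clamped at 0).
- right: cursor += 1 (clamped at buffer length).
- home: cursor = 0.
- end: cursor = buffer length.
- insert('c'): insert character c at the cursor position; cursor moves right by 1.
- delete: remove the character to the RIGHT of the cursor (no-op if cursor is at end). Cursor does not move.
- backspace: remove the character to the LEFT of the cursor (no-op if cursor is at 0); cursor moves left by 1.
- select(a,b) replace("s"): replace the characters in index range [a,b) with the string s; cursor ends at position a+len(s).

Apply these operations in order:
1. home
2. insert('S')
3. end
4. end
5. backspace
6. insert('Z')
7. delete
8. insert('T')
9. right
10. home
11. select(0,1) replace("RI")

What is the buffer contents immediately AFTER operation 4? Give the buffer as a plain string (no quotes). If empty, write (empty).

Answer: SNRCU

Derivation:
After op 1 (home): buf='NRCU' cursor=0
After op 2 (insert('S')): buf='SNRCU' cursor=1
After op 3 (end): buf='SNRCU' cursor=5
After op 4 (end): buf='SNRCU' cursor=5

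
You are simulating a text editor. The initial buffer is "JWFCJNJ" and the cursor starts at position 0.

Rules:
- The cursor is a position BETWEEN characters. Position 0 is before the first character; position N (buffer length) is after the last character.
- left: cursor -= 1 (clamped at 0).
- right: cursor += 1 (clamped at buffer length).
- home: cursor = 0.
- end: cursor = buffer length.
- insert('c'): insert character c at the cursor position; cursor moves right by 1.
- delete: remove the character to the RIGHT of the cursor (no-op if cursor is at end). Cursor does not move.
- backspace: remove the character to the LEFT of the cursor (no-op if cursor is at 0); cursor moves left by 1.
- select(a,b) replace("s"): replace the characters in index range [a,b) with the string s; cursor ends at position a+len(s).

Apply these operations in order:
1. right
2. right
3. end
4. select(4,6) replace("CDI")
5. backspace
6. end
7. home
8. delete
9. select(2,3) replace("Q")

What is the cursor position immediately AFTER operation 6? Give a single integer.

Answer: 7

Derivation:
After op 1 (right): buf='JWFCJNJ' cursor=1
After op 2 (right): buf='JWFCJNJ' cursor=2
After op 3 (end): buf='JWFCJNJ' cursor=7
After op 4 (select(4,6) replace("CDI")): buf='JWFCCDIJ' cursor=7
After op 5 (backspace): buf='JWFCCDJ' cursor=6
After op 6 (end): buf='JWFCCDJ' cursor=7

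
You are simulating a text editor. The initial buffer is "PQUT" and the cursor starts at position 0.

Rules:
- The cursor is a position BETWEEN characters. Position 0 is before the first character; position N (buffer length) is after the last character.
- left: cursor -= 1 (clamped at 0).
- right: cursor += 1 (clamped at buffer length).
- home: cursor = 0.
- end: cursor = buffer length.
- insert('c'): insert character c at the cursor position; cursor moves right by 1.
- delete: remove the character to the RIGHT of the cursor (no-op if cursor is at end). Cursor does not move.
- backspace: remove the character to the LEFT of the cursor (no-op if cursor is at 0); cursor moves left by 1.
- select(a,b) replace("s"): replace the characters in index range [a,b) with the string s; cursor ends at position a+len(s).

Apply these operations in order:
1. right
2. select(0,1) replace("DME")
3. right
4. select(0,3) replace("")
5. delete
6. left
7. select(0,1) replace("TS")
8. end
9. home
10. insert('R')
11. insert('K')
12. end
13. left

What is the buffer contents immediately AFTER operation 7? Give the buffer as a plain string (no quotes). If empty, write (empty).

Answer: TST

Derivation:
After op 1 (right): buf='PQUT' cursor=1
After op 2 (select(0,1) replace("DME")): buf='DMEQUT' cursor=3
After op 3 (right): buf='DMEQUT' cursor=4
After op 4 (select(0,3) replace("")): buf='QUT' cursor=0
After op 5 (delete): buf='UT' cursor=0
After op 6 (left): buf='UT' cursor=0
After op 7 (select(0,1) replace("TS")): buf='TST' cursor=2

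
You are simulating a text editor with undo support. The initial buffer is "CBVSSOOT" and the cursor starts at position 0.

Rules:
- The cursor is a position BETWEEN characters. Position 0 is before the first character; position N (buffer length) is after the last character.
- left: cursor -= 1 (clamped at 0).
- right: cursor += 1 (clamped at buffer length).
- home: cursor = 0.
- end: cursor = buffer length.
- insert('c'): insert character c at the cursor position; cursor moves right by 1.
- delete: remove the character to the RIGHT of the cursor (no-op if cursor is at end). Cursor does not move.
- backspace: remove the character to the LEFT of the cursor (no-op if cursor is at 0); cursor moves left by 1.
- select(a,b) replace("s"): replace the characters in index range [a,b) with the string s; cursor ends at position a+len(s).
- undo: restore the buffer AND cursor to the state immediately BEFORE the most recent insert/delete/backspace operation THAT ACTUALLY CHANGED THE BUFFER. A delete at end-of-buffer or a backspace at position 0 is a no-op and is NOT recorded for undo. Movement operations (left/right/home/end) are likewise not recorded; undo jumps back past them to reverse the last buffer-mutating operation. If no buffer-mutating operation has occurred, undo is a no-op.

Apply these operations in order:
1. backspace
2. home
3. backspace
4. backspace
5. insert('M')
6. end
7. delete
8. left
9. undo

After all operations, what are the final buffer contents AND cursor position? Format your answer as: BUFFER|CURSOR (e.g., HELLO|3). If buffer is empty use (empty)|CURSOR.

Answer: CBVSSOOT|0

Derivation:
After op 1 (backspace): buf='CBVSSOOT' cursor=0
After op 2 (home): buf='CBVSSOOT' cursor=0
After op 3 (backspace): buf='CBVSSOOT' cursor=0
After op 4 (backspace): buf='CBVSSOOT' cursor=0
After op 5 (insert('M')): buf='MCBVSSOOT' cursor=1
After op 6 (end): buf='MCBVSSOOT' cursor=9
After op 7 (delete): buf='MCBVSSOOT' cursor=9
After op 8 (left): buf='MCBVSSOOT' cursor=8
After op 9 (undo): buf='CBVSSOOT' cursor=0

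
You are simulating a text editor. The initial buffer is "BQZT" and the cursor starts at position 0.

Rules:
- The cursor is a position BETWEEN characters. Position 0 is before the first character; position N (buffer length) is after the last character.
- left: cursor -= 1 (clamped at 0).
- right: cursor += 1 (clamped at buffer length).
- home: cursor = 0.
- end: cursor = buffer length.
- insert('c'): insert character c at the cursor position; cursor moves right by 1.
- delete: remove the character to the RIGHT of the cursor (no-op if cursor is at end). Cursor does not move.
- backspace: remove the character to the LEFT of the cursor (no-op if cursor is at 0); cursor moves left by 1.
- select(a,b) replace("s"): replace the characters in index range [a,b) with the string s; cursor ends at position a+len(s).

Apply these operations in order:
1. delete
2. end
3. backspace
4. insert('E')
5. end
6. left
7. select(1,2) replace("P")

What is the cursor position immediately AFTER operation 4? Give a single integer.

After op 1 (delete): buf='QZT' cursor=0
After op 2 (end): buf='QZT' cursor=3
After op 3 (backspace): buf='QZ' cursor=2
After op 4 (insert('E')): buf='QZE' cursor=3

Answer: 3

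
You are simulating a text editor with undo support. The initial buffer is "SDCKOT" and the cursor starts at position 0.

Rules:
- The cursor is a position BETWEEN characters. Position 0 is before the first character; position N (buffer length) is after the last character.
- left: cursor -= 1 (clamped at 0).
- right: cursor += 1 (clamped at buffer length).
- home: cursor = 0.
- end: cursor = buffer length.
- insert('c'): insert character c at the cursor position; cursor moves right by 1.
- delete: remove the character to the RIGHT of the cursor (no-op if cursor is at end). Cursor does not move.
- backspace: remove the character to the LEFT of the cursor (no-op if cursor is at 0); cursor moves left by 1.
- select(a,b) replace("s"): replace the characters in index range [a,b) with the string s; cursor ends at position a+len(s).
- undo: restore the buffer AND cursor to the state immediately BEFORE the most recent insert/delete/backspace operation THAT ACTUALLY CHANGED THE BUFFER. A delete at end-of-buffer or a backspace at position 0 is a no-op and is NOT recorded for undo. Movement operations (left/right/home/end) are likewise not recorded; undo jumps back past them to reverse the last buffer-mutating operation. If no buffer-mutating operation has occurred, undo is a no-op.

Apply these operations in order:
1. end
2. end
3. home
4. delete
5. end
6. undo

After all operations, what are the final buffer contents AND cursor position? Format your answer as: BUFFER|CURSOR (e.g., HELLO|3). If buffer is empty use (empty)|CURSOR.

After op 1 (end): buf='SDCKOT' cursor=6
After op 2 (end): buf='SDCKOT' cursor=6
After op 3 (home): buf='SDCKOT' cursor=0
After op 4 (delete): buf='DCKOT' cursor=0
After op 5 (end): buf='DCKOT' cursor=5
After op 6 (undo): buf='SDCKOT' cursor=0

Answer: SDCKOT|0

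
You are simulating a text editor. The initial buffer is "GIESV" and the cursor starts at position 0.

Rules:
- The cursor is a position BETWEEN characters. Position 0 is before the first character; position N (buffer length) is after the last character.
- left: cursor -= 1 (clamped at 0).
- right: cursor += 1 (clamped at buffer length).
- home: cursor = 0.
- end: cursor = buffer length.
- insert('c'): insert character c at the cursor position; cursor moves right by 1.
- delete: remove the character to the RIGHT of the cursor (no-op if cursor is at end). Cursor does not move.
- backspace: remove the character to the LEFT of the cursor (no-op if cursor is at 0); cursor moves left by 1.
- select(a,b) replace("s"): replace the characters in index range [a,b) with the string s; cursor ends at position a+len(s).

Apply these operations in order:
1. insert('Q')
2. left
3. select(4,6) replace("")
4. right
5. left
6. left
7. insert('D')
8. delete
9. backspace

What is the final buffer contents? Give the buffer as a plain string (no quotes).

After op 1 (insert('Q')): buf='QGIESV' cursor=1
After op 2 (left): buf='QGIESV' cursor=0
After op 3 (select(4,6) replace("")): buf='QGIE' cursor=4
After op 4 (right): buf='QGIE' cursor=4
After op 5 (left): buf='QGIE' cursor=3
After op 6 (left): buf='QGIE' cursor=2
After op 7 (insert('D')): buf='QGDIE' cursor=3
After op 8 (delete): buf='QGDE' cursor=3
After op 9 (backspace): buf='QGE' cursor=2

Answer: QGE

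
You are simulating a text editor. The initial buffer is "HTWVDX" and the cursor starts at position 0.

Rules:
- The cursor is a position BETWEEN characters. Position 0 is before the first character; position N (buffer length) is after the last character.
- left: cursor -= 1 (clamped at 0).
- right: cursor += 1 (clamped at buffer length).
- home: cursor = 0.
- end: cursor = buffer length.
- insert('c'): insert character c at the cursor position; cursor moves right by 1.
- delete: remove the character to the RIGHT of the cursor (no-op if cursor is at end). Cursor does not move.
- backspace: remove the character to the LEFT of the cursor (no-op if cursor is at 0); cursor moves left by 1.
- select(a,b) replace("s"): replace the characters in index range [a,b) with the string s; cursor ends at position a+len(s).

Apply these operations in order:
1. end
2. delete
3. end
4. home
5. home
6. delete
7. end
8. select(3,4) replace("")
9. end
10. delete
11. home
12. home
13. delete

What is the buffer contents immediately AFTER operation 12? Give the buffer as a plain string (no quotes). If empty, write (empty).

After op 1 (end): buf='HTWVDX' cursor=6
After op 2 (delete): buf='HTWVDX' cursor=6
After op 3 (end): buf='HTWVDX' cursor=6
After op 4 (home): buf='HTWVDX' cursor=0
After op 5 (home): buf='HTWVDX' cursor=0
After op 6 (delete): buf='TWVDX' cursor=0
After op 7 (end): buf='TWVDX' cursor=5
After op 8 (select(3,4) replace("")): buf='TWVX' cursor=3
After op 9 (end): buf='TWVX' cursor=4
After op 10 (delete): buf='TWVX' cursor=4
After op 11 (home): buf='TWVX' cursor=0
After op 12 (home): buf='TWVX' cursor=0

Answer: TWVX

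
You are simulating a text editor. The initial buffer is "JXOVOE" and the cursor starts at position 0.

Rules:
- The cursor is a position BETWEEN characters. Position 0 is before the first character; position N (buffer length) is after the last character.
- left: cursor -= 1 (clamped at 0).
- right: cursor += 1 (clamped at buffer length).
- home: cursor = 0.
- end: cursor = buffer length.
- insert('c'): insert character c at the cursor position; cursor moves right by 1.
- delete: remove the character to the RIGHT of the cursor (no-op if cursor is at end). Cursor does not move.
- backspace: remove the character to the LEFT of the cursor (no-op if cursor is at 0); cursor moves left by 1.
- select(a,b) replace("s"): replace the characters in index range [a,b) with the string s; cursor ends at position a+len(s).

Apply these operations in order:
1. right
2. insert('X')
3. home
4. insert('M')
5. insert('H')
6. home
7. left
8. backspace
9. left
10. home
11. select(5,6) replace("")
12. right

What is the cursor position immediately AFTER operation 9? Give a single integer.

After op 1 (right): buf='JXOVOE' cursor=1
After op 2 (insert('X')): buf='JXXOVOE' cursor=2
After op 3 (home): buf='JXXOVOE' cursor=0
After op 4 (insert('M')): buf='MJXXOVOE' cursor=1
After op 5 (insert('H')): buf='MHJXXOVOE' cursor=2
After op 6 (home): buf='MHJXXOVOE' cursor=0
After op 7 (left): buf='MHJXXOVOE' cursor=0
After op 8 (backspace): buf='MHJXXOVOE' cursor=0
After op 9 (left): buf='MHJXXOVOE' cursor=0

Answer: 0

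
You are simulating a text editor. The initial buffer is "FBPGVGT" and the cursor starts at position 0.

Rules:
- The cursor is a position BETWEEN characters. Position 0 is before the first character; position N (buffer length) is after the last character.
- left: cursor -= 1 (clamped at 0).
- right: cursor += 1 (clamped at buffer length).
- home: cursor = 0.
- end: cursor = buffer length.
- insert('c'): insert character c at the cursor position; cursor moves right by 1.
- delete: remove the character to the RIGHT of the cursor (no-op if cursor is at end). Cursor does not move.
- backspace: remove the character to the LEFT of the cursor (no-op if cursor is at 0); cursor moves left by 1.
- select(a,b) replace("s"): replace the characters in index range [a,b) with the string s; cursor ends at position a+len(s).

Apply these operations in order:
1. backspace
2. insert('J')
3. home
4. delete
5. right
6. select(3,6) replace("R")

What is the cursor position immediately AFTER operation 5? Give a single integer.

After op 1 (backspace): buf='FBPGVGT' cursor=0
After op 2 (insert('J')): buf='JFBPGVGT' cursor=1
After op 3 (home): buf='JFBPGVGT' cursor=0
After op 4 (delete): buf='FBPGVGT' cursor=0
After op 5 (right): buf='FBPGVGT' cursor=1

Answer: 1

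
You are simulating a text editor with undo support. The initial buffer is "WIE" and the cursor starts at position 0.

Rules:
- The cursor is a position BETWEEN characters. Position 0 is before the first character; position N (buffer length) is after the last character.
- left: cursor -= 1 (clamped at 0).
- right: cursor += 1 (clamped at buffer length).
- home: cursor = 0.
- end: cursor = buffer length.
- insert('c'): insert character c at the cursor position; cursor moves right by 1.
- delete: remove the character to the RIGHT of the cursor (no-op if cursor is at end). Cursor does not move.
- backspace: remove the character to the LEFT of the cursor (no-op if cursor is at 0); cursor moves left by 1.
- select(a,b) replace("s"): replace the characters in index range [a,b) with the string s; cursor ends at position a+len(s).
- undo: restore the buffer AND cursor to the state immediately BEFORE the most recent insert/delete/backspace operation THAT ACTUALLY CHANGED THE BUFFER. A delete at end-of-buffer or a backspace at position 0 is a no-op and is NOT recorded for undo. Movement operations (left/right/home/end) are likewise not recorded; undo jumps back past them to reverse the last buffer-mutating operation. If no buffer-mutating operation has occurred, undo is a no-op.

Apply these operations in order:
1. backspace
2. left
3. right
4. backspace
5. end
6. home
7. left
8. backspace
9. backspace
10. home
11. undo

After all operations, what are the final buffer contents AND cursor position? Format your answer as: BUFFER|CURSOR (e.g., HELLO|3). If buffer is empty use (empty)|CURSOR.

After op 1 (backspace): buf='WIE' cursor=0
After op 2 (left): buf='WIE' cursor=0
After op 3 (right): buf='WIE' cursor=1
After op 4 (backspace): buf='IE' cursor=0
After op 5 (end): buf='IE' cursor=2
After op 6 (home): buf='IE' cursor=0
After op 7 (left): buf='IE' cursor=0
After op 8 (backspace): buf='IE' cursor=0
After op 9 (backspace): buf='IE' cursor=0
After op 10 (home): buf='IE' cursor=0
After op 11 (undo): buf='WIE' cursor=1

Answer: WIE|1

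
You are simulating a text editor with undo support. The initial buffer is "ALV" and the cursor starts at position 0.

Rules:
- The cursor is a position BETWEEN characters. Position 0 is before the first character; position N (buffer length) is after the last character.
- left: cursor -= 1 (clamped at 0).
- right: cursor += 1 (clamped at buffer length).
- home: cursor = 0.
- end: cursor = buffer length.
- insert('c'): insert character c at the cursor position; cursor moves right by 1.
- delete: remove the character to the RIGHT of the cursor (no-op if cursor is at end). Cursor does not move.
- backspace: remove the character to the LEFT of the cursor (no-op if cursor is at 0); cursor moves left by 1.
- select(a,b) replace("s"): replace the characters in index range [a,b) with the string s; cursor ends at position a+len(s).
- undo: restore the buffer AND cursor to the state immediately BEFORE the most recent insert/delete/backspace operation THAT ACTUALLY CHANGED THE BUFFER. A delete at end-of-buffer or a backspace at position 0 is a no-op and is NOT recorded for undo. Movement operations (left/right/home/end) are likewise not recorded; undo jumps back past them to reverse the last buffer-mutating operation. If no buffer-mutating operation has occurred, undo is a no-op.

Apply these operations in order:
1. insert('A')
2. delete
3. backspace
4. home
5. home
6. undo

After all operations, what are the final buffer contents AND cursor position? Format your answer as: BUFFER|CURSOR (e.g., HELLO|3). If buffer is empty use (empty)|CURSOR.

After op 1 (insert('A')): buf='AALV' cursor=1
After op 2 (delete): buf='ALV' cursor=1
After op 3 (backspace): buf='LV' cursor=0
After op 4 (home): buf='LV' cursor=0
After op 5 (home): buf='LV' cursor=0
After op 6 (undo): buf='ALV' cursor=1

Answer: ALV|1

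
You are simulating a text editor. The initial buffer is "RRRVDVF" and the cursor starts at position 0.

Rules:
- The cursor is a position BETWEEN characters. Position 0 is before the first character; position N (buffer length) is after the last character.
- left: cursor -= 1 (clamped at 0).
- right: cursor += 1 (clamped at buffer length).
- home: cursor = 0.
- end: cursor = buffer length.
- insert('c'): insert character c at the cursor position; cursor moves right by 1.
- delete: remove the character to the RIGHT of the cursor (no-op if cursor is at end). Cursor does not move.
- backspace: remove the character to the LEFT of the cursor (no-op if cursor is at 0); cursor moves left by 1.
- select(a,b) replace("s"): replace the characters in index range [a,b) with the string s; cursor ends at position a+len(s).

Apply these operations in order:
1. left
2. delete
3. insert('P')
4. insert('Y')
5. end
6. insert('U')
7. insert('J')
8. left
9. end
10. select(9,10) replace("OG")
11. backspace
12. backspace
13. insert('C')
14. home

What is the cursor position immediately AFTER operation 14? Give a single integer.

After op 1 (left): buf='RRRVDVF' cursor=0
After op 2 (delete): buf='RRVDVF' cursor=0
After op 3 (insert('P')): buf='PRRVDVF' cursor=1
After op 4 (insert('Y')): buf='PYRRVDVF' cursor=2
After op 5 (end): buf='PYRRVDVF' cursor=8
After op 6 (insert('U')): buf='PYRRVDVFU' cursor=9
After op 7 (insert('J')): buf='PYRRVDVFUJ' cursor=10
After op 8 (left): buf='PYRRVDVFUJ' cursor=9
After op 9 (end): buf='PYRRVDVFUJ' cursor=10
After op 10 (select(9,10) replace("OG")): buf='PYRRVDVFUOG' cursor=11
After op 11 (backspace): buf='PYRRVDVFUO' cursor=10
After op 12 (backspace): buf='PYRRVDVFU' cursor=9
After op 13 (insert('C')): buf='PYRRVDVFUC' cursor=10
After op 14 (home): buf='PYRRVDVFUC' cursor=0

Answer: 0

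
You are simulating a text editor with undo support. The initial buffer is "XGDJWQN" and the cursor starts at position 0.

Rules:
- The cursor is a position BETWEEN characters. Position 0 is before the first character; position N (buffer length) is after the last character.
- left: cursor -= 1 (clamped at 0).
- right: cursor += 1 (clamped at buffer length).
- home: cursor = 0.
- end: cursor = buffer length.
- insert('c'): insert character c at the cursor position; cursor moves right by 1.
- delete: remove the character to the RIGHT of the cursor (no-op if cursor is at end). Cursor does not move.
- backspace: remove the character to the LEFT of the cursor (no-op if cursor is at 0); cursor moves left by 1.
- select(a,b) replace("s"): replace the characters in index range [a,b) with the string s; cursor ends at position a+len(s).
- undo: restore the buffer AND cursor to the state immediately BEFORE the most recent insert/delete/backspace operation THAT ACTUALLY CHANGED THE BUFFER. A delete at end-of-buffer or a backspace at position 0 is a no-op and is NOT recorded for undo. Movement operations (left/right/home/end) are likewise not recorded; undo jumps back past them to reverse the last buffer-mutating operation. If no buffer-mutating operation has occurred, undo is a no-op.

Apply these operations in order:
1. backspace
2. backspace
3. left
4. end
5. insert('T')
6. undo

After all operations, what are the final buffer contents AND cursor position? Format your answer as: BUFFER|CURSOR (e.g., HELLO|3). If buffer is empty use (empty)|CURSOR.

After op 1 (backspace): buf='XGDJWQN' cursor=0
After op 2 (backspace): buf='XGDJWQN' cursor=0
After op 3 (left): buf='XGDJWQN' cursor=0
After op 4 (end): buf='XGDJWQN' cursor=7
After op 5 (insert('T')): buf='XGDJWQNT' cursor=8
After op 6 (undo): buf='XGDJWQN' cursor=7

Answer: XGDJWQN|7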